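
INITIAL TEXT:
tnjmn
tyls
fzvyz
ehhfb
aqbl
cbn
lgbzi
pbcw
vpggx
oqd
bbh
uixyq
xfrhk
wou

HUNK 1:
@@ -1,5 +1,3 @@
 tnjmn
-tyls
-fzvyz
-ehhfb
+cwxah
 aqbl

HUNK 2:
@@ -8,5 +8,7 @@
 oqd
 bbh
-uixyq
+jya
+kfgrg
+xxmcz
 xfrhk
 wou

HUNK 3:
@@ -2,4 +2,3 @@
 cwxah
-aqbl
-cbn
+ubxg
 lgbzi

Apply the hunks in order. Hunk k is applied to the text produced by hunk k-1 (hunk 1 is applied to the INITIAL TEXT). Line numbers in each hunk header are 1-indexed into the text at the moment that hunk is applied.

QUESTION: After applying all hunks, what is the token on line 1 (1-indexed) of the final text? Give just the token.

Hunk 1: at line 1 remove [tyls,fzvyz,ehhfb] add [cwxah] -> 12 lines: tnjmn cwxah aqbl cbn lgbzi pbcw vpggx oqd bbh uixyq xfrhk wou
Hunk 2: at line 8 remove [uixyq] add [jya,kfgrg,xxmcz] -> 14 lines: tnjmn cwxah aqbl cbn lgbzi pbcw vpggx oqd bbh jya kfgrg xxmcz xfrhk wou
Hunk 3: at line 2 remove [aqbl,cbn] add [ubxg] -> 13 lines: tnjmn cwxah ubxg lgbzi pbcw vpggx oqd bbh jya kfgrg xxmcz xfrhk wou
Final line 1: tnjmn

Answer: tnjmn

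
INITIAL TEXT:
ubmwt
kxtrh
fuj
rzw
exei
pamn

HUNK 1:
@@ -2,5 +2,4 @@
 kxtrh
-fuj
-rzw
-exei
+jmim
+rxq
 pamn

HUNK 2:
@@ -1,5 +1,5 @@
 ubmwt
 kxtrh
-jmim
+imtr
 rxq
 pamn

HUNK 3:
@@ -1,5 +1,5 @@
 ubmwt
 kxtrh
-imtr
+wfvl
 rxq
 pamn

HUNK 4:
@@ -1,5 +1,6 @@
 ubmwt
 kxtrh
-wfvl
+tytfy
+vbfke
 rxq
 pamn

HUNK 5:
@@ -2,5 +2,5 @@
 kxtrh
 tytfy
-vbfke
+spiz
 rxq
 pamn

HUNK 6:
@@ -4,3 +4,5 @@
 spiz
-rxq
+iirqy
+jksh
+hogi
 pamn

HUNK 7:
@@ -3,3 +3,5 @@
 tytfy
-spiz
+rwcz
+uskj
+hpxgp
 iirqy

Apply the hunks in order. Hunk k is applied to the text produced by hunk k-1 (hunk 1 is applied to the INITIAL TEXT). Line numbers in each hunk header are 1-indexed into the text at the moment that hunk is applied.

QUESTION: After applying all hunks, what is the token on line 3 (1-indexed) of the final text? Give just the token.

Hunk 1: at line 2 remove [fuj,rzw,exei] add [jmim,rxq] -> 5 lines: ubmwt kxtrh jmim rxq pamn
Hunk 2: at line 1 remove [jmim] add [imtr] -> 5 lines: ubmwt kxtrh imtr rxq pamn
Hunk 3: at line 1 remove [imtr] add [wfvl] -> 5 lines: ubmwt kxtrh wfvl rxq pamn
Hunk 4: at line 1 remove [wfvl] add [tytfy,vbfke] -> 6 lines: ubmwt kxtrh tytfy vbfke rxq pamn
Hunk 5: at line 2 remove [vbfke] add [spiz] -> 6 lines: ubmwt kxtrh tytfy spiz rxq pamn
Hunk 6: at line 4 remove [rxq] add [iirqy,jksh,hogi] -> 8 lines: ubmwt kxtrh tytfy spiz iirqy jksh hogi pamn
Hunk 7: at line 3 remove [spiz] add [rwcz,uskj,hpxgp] -> 10 lines: ubmwt kxtrh tytfy rwcz uskj hpxgp iirqy jksh hogi pamn
Final line 3: tytfy

Answer: tytfy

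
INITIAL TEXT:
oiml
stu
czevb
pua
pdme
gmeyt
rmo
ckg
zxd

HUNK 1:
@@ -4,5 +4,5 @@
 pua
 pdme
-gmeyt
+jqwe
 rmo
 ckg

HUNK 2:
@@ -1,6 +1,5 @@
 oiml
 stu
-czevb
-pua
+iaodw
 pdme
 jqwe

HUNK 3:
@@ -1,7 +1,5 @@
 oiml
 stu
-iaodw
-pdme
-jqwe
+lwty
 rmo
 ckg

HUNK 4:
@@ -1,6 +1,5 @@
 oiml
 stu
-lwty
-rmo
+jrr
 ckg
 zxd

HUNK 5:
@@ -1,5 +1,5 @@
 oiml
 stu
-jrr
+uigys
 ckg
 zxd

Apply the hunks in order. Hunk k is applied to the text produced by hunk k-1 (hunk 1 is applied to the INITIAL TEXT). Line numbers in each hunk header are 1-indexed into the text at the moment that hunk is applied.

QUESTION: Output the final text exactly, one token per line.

Hunk 1: at line 4 remove [gmeyt] add [jqwe] -> 9 lines: oiml stu czevb pua pdme jqwe rmo ckg zxd
Hunk 2: at line 1 remove [czevb,pua] add [iaodw] -> 8 lines: oiml stu iaodw pdme jqwe rmo ckg zxd
Hunk 3: at line 1 remove [iaodw,pdme,jqwe] add [lwty] -> 6 lines: oiml stu lwty rmo ckg zxd
Hunk 4: at line 1 remove [lwty,rmo] add [jrr] -> 5 lines: oiml stu jrr ckg zxd
Hunk 5: at line 1 remove [jrr] add [uigys] -> 5 lines: oiml stu uigys ckg zxd

Answer: oiml
stu
uigys
ckg
zxd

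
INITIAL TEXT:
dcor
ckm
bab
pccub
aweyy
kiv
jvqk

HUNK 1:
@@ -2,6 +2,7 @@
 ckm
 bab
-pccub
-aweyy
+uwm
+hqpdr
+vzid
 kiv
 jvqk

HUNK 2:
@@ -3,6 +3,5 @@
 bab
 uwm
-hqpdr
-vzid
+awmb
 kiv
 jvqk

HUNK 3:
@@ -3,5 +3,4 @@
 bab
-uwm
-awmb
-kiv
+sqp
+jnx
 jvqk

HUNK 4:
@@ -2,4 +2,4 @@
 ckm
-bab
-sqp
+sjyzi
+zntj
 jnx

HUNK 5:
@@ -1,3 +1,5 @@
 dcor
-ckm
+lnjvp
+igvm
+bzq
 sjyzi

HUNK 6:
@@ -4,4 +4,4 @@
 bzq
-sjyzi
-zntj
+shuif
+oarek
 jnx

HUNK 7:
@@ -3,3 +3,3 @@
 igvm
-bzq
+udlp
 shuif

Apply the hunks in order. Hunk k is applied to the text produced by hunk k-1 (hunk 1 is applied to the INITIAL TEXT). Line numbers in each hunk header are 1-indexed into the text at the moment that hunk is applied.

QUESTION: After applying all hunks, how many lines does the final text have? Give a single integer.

Hunk 1: at line 2 remove [pccub,aweyy] add [uwm,hqpdr,vzid] -> 8 lines: dcor ckm bab uwm hqpdr vzid kiv jvqk
Hunk 2: at line 3 remove [hqpdr,vzid] add [awmb] -> 7 lines: dcor ckm bab uwm awmb kiv jvqk
Hunk 3: at line 3 remove [uwm,awmb,kiv] add [sqp,jnx] -> 6 lines: dcor ckm bab sqp jnx jvqk
Hunk 4: at line 2 remove [bab,sqp] add [sjyzi,zntj] -> 6 lines: dcor ckm sjyzi zntj jnx jvqk
Hunk 5: at line 1 remove [ckm] add [lnjvp,igvm,bzq] -> 8 lines: dcor lnjvp igvm bzq sjyzi zntj jnx jvqk
Hunk 6: at line 4 remove [sjyzi,zntj] add [shuif,oarek] -> 8 lines: dcor lnjvp igvm bzq shuif oarek jnx jvqk
Hunk 7: at line 3 remove [bzq] add [udlp] -> 8 lines: dcor lnjvp igvm udlp shuif oarek jnx jvqk
Final line count: 8

Answer: 8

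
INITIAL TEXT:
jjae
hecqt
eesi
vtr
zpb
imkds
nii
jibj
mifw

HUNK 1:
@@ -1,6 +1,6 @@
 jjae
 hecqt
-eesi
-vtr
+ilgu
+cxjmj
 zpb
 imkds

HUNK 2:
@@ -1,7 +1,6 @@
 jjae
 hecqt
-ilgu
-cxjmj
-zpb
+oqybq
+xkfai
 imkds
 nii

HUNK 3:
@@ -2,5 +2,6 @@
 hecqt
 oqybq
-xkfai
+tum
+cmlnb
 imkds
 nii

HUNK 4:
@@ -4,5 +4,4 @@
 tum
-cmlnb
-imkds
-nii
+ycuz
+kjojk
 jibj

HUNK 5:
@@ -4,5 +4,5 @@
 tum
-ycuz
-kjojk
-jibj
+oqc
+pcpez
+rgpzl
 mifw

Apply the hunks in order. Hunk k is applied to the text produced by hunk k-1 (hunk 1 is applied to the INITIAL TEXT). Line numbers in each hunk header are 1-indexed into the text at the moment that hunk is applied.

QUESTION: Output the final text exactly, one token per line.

Answer: jjae
hecqt
oqybq
tum
oqc
pcpez
rgpzl
mifw

Derivation:
Hunk 1: at line 1 remove [eesi,vtr] add [ilgu,cxjmj] -> 9 lines: jjae hecqt ilgu cxjmj zpb imkds nii jibj mifw
Hunk 2: at line 1 remove [ilgu,cxjmj,zpb] add [oqybq,xkfai] -> 8 lines: jjae hecqt oqybq xkfai imkds nii jibj mifw
Hunk 3: at line 2 remove [xkfai] add [tum,cmlnb] -> 9 lines: jjae hecqt oqybq tum cmlnb imkds nii jibj mifw
Hunk 4: at line 4 remove [cmlnb,imkds,nii] add [ycuz,kjojk] -> 8 lines: jjae hecqt oqybq tum ycuz kjojk jibj mifw
Hunk 5: at line 4 remove [ycuz,kjojk,jibj] add [oqc,pcpez,rgpzl] -> 8 lines: jjae hecqt oqybq tum oqc pcpez rgpzl mifw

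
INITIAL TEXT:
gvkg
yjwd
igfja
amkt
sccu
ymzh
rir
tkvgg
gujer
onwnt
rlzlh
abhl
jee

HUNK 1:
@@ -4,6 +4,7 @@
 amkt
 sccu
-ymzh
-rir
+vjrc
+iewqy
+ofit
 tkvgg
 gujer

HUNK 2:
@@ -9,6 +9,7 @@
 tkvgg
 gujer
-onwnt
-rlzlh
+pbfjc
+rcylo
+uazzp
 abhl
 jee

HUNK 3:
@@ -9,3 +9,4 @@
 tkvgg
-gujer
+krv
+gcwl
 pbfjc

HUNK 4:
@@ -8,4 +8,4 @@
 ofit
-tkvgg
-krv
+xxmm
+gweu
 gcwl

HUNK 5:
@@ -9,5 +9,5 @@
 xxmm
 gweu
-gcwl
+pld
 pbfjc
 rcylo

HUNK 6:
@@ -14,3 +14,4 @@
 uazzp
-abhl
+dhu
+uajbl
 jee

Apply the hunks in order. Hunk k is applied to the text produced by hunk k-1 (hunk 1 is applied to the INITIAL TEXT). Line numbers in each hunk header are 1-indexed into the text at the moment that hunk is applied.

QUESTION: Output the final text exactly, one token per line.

Answer: gvkg
yjwd
igfja
amkt
sccu
vjrc
iewqy
ofit
xxmm
gweu
pld
pbfjc
rcylo
uazzp
dhu
uajbl
jee

Derivation:
Hunk 1: at line 4 remove [ymzh,rir] add [vjrc,iewqy,ofit] -> 14 lines: gvkg yjwd igfja amkt sccu vjrc iewqy ofit tkvgg gujer onwnt rlzlh abhl jee
Hunk 2: at line 9 remove [onwnt,rlzlh] add [pbfjc,rcylo,uazzp] -> 15 lines: gvkg yjwd igfja amkt sccu vjrc iewqy ofit tkvgg gujer pbfjc rcylo uazzp abhl jee
Hunk 3: at line 9 remove [gujer] add [krv,gcwl] -> 16 lines: gvkg yjwd igfja amkt sccu vjrc iewqy ofit tkvgg krv gcwl pbfjc rcylo uazzp abhl jee
Hunk 4: at line 8 remove [tkvgg,krv] add [xxmm,gweu] -> 16 lines: gvkg yjwd igfja amkt sccu vjrc iewqy ofit xxmm gweu gcwl pbfjc rcylo uazzp abhl jee
Hunk 5: at line 9 remove [gcwl] add [pld] -> 16 lines: gvkg yjwd igfja amkt sccu vjrc iewqy ofit xxmm gweu pld pbfjc rcylo uazzp abhl jee
Hunk 6: at line 14 remove [abhl] add [dhu,uajbl] -> 17 lines: gvkg yjwd igfja amkt sccu vjrc iewqy ofit xxmm gweu pld pbfjc rcylo uazzp dhu uajbl jee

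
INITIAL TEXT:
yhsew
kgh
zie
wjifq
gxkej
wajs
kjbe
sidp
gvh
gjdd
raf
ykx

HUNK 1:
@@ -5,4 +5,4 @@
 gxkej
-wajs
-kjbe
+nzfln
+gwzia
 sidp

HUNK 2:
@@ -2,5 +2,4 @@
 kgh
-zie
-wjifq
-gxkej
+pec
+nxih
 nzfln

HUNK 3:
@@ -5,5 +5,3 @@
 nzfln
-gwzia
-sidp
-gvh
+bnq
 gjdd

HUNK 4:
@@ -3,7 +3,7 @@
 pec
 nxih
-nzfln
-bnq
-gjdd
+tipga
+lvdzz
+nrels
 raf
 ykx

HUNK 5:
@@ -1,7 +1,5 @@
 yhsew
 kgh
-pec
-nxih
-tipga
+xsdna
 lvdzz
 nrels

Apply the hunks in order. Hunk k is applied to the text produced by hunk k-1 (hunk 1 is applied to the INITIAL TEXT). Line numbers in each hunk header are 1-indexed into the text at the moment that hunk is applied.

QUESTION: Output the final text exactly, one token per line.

Answer: yhsew
kgh
xsdna
lvdzz
nrels
raf
ykx

Derivation:
Hunk 1: at line 5 remove [wajs,kjbe] add [nzfln,gwzia] -> 12 lines: yhsew kgh zie wjifq gxkej nzfln gwzia sidp gvh gjdd raf ykx
Hunk 2: at line 2 remove [zie,wjifq,gxkej] add [pec,nxih] -> 11 lines: yhsew kgh pec nxih nzfln gwzia sidp gvh gjdd raf ykx
Hunk 3: at line 5 remove [gwzia,sidp,gvh] add [bnq] -> 9 lines: yhsew kgh pec nxih nzfln bnq gjdd raf ykx
Hunk 4: at line 3 remove [nzfln,bnq,gjdd] add [tipga,lvdzz,nrels] -> 9 lines: yhsew kgh pec nxih tipga lvdzz nrels raf ykx
Hunk 5: at line 1 remove [pec,nxih,tipga] add [xsdna] -> 7 lines: yhsew kgh xsdna lvdzz nrels raf ykx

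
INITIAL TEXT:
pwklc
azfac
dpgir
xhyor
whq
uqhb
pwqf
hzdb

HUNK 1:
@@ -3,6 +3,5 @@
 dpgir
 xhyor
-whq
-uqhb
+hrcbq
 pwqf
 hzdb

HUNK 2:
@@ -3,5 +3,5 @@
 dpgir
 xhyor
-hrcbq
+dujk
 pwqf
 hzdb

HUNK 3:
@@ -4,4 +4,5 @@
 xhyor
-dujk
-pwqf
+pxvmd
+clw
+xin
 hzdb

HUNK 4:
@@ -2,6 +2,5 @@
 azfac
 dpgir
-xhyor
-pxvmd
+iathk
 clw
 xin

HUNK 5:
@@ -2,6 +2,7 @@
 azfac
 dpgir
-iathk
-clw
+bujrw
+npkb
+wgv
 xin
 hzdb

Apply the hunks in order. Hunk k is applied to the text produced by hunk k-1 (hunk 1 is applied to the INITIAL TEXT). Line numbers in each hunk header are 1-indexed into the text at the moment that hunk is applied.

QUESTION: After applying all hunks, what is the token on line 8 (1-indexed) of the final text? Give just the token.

Hunk 1: at line 3 remove [whq,uqhb] add [hrcbq] -> 7 lines: pwklc azfac dpgir xhyor hrcbq pwqf hzdb
Hunk 2: at line 3 remove [hrcbq] add [dujk] -> 7 lines: pwklc azfac dpgir xhyor dujk pwqf hzdb
Hunk 3: at line 4 remove [dujk,pwqf] add [pxvmd,clw,xin] -> 8 lines: pwklc azfac dpgir xhyor pxvmd clw xin hzdb
Hunk 4: at line 2 remove [xhyor,pxvmd] add [iathk] -> 7 lines: pwklc azfac dpgir iathk clw xin hzdb
Hunk 5: at line 2 remove [iathk,clw] add [bujrw,npkb,wgv] -> 8 lines: pwklc azfac dpgir bujrw npkb wgv xin hzdb
Final line 8: hzdb

Answer: hzdb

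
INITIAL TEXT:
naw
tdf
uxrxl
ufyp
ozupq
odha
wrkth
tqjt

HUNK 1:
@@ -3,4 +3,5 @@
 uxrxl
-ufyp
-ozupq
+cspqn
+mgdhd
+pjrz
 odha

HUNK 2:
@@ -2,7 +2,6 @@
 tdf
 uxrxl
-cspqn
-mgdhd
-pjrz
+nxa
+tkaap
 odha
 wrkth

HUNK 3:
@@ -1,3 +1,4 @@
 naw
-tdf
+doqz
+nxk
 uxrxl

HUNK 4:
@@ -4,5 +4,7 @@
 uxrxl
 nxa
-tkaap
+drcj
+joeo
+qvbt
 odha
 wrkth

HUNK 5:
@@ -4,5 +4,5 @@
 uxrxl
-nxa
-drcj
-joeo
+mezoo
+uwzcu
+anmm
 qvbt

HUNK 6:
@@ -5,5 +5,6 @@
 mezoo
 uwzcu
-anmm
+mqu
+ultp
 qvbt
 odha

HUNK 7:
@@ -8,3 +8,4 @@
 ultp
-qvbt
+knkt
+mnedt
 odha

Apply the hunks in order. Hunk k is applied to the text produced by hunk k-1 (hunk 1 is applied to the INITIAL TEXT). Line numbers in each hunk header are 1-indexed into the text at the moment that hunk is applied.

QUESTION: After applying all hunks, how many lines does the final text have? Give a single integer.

Answer: 13

Derivation:
Hunk 1: at line 3 remove [ufyp,ozupq] add [cspqn,mgdhd,pjrz] -> 9 lines: naw tdf uxrxl cspqn mgdhd pjrz odha wrkth tqjt
Hunk 2: at line 2 remove [cspqn,mgdhd,pjrz] add [nxa,tkaap] -> 8 lines: naw tdf uxrxl nxa tkaap odha wrkth tqjt
Hunk 3: at line 1 remove [tdf] add [doqz,nxk] -> 9 lines: naw doqz nxk uxrxl nxa tkaap odha wrkth tqjt
Hunk 4: at line 4 remove [tkaap] add [drcj,joeo,qvbt] -> 11 lines: naw doqz nxk uxrxl nxa drcj joeo qvbt odha wrkth tqjt
Hunk 5: at line 4 remove [nxa,drcj,joeo] add [mezoo,uwzcu,anmm] -> 11 lines: naw doqz nxk uxrxl mezoo uwzcu anmm qvbt odha wrkth tqjt
Hunk 6: at line 5 remove [anmm] add [mqu,ultp] -> 12 lines: naw doqz nxk uxrxl mezoo uwzcu mqu ultp qvbt odha wrkth tqjt
Hunk 7: at line 8 remove [qvbt] add [knkt,mnedt] -> 13 lines: naw doqz nxk uxrxl mezoo uwzcu mqu ultp knkt mnedt odha wrkth tqjt
Final line count: 13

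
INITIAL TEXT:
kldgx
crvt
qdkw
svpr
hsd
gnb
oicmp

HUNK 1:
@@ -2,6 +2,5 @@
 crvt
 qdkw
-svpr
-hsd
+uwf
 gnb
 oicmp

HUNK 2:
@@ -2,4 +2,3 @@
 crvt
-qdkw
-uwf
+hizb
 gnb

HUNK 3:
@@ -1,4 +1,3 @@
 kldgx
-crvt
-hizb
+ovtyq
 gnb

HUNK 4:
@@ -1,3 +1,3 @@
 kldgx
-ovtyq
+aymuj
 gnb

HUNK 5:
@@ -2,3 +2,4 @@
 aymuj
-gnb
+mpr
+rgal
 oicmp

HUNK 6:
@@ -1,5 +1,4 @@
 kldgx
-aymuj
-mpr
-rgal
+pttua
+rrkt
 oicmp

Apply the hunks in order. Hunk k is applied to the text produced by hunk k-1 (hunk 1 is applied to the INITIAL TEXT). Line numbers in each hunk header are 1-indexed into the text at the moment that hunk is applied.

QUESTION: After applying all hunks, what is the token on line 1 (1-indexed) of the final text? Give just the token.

Answer: kldgx

Derivation:
Hunk 1: at line 2 remove [svpr,hsd] add [uwf] -> 6 lines: kldgx crvt qdkw uwf gnb oicmp
Hunk 2: at line 2 remove [qdkw,uwf] add [hizb] -> 5 lines: kldgx crvt hizb gnb oicmp
Hunk 3: at line 1 remove [crvt,hizb] add [ovtyq] -> 4 lines: kldgx ovtyq gnb oicmp
Hunk 4: at line 1 remove [ovtyq] add [aymuj] -> 4 lines: kldgx aymuj gnb oicmp
Hunk 5: at line 2 remove [gnb] add [mpr,rgal] -> 5 lines: kldgx aymuj mpr rgal oicmp
Hunk 6: at line 1 remove [aymuj,mpr,rgal] add [pttua,rrkt] -> 4 lines: kldgx pttua rrkt oicmp
Final line 1: kldgx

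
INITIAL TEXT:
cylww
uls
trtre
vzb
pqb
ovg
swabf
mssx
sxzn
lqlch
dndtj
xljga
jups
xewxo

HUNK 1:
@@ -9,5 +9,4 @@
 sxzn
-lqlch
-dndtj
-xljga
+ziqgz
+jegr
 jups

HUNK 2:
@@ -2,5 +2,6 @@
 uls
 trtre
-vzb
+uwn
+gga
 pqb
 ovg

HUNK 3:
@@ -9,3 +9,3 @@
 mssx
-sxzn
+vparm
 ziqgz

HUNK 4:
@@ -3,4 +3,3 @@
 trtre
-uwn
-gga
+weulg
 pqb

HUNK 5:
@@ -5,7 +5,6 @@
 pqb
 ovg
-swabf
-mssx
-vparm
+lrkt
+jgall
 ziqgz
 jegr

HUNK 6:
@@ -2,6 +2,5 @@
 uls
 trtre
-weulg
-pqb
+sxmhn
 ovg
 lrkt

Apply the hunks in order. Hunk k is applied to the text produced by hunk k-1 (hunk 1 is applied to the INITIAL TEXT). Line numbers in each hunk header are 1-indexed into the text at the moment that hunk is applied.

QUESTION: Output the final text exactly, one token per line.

Hunk 1: at line 9 remove [lqlch,dndtj,xljga] add [ziqgz,jegr] -> 13 lines: cylww uls trtre vzb pqb ovg swabf mssx sxzn ziqgz jegr jups xewxo
Hunk 2: at line 2 remove [vzb] add [uwn,gga] -> 14 lines: cylww uls trtre uwn gga pqb ovg swabf mssx sxzn ziqgz jegr jups xewxo
Hunk 3: at line 9 remove [sxzn] add [vparm] -> 14 lines: cylww uls trtre uwn gga pqb ovg swabf mssx vparm ziqgz jegr jups xewxo
Hunk 4: at line 3 remove [uwn,gga] add [weulg] -> 13 lines: cylww uls trtre weulg pqb ovg swabf mssx vparm ziqgz jegr jups xewxo
Hunk 5: at line 5 remove [swabf,mssx,vparm] add [lrkt,jgall] -> 12 lines: cylww uls trtre weulg pqb ovg lrkt jgall ziqgz jegr jups xewxo
Hunk 6: at line 2 remove [weulg,pqb] add [sxmhn] -> 11 lines: cylww uls trtre sxmhn ovg lrkt jgall ziqgz jegr jups xewxo

Answer: cylww
uls
trtre
sxmhn
ovg
lrkt
jgall
ziqgz
jegr
jups
xewxo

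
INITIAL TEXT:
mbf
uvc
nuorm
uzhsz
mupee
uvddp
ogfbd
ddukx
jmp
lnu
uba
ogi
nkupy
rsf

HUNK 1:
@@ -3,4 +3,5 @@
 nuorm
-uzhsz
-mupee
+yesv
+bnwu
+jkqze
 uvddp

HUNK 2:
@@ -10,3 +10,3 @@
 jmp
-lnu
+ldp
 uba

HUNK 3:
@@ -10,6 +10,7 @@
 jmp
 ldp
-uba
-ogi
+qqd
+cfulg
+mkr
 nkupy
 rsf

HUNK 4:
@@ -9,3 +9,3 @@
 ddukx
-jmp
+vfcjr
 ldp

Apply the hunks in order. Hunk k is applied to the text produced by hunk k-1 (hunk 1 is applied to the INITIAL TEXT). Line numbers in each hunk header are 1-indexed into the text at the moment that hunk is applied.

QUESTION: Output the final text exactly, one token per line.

Hunk 1: at line 3 remove [uzhsz,mupee] add [yesv,bnwu,jkqze] -> 15 lines: mbf uvc nuorm yesv bnwu jkqze uvddp ogfbd ddukx jmp lnu uba ogi nkupy rsf
Hunk 2: at line 10 remove [lnu] add [ldp] -> 15 lines: mbf uvc nuorm yesv bnwu jkqze uvddp ogfbd ddukx jmp ldp uba ogi nkupy rsf
Hunk 3: at line 10 remove [uba,ogi] add [qqd,cfulg,mkr] -> 16 lines: mbf uvc nuorm yesv bnwu jkqze uvddp ogfbd ddukx jmp ldp qqd cfulg mkr nkupy rsf
Hunk 4: at line 9 remove [jmp] add [vfcjr] -> 16 lines: mbf uvc nuorm yesv bnwu jkqze uvddp ogfbd ddukx vfcjr ldp qqd cfulg mkr nkupy rsf

Answer: mbf
uvc
nuorm
yesv
bnwu
jkqze
uvddp
ogfbd
ddukx
vfcjr
ldp
qqd
cfulg
mkr
nkupy
rsf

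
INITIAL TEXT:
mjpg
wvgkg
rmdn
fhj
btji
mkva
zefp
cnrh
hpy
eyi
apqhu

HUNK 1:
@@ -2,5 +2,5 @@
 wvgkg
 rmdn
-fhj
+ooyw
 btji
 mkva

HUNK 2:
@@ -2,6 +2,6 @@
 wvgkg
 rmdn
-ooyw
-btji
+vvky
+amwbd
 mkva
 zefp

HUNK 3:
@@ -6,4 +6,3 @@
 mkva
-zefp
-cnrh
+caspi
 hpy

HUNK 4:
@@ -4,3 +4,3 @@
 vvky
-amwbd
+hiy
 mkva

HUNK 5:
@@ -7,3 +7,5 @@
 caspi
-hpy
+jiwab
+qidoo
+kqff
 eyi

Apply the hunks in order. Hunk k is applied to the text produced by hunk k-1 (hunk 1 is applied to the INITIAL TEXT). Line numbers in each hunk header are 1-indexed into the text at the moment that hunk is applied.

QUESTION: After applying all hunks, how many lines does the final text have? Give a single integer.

Hunk 1: at line 2 remove [fhj] add [ooyw] -> 11 lines: mjpg wvgkg rmdn ooyw btji mkva zefp cnrh hpy eyi apqhu
Hunk 2: at line 2 remove [ooyw,btji] add [vvky,amwbd] -> 11 lines: mjpg wvgkg rmdn vvky amwbd mkva zefp cnrh hpy eyi apqhu
Hunk 3: at line 6 remove [zefp,cnrh] add [caspi] -> 10 lines: mjpg wvgkg rmdn vvky amwbd mkva caspi hpy eyi apqhu
Hunk 4: at line 4 remove [amwbd] add [hiy] -> 10 lines: mjpg wvgkg rmdn vvky hiy mkva caspi hpy eyi apqhu
Hunk 5: at line 7 remove [hpy] add [jiwab,qidoo,kqff] -> 12 lines: mjpg wvgkg rmdn vvky hiy mkva caspi jiwab qidoo kqff eyi apqhu
Final line count: 12

Answer: 12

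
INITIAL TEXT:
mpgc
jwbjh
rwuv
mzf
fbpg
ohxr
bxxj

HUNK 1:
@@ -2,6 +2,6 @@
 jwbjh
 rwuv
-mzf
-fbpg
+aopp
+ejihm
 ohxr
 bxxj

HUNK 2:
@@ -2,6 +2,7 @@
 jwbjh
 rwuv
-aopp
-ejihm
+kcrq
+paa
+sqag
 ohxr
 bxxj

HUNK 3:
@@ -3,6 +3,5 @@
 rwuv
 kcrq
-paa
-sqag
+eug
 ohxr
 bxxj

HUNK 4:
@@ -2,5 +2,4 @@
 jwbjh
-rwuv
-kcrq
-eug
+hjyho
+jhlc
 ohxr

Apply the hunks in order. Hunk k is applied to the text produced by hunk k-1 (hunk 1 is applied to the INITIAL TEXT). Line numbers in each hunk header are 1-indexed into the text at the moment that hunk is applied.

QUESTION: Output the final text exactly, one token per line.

Hunk 1: at line 2 remove [mzf,fbpg] add [aopp,ejihm] -> 7 lines: mpgc jwbjh rwuv aopp ejihm ohxr bxxj
Hunk 2: at line 2 remove [aopp,ejihm] add [kcrq,paa,sqag] -> 8 lines: mpgc jwbjh rwuv kcrq paa sqag ohxr bxxj
Hunk 3: at line 3 remove [paa,sqag] add [eug] -> 7 lines: mpgc jwbjh rwuv kcrq eug ohxr bxxj
Hunk 4: at line 2 remove [rwuv,kcrq,eug] add [hjyho,jhlc] -> 6 lines: mpgc jwbjh hjyho jhlc ohxr bxxj

Answer: mpgc
jwbjh
hjyho
jhlc
ohxr
bxxj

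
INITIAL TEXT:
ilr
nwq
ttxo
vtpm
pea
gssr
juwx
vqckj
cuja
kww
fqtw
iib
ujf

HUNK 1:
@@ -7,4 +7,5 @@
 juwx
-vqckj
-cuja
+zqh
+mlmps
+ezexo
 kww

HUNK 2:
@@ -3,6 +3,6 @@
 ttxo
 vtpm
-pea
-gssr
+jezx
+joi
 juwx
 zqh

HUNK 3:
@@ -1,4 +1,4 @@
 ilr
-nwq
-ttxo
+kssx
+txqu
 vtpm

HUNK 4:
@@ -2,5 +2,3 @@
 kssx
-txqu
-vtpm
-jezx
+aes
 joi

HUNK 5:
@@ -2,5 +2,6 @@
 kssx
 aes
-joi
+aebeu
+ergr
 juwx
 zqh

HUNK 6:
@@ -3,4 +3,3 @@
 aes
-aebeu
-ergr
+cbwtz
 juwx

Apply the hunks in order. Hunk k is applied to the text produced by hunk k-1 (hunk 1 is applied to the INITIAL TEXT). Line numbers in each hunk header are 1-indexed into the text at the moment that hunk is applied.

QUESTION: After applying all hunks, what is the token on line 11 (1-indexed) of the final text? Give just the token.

Hunk 1: at line 7 remove [vqckj,cuja] add [zqh,mlmps,ezexo] -> 14 lines: ilr nwq ttxo vtpm pea gssr juwx zqh mlmps ezexo kww fqtw iib ujf
Hunk 2: at line 3 remove [pea,gssr] add [jezx,joi] -> 14 lines: ilr nwq ttxo vtpm jezx joi juwx zqh mlmps ezexo kww fqtw iib ujf
Hunk 3: at line 1 remove [nwq,ttxo] add [kssx,txqu] -> 14 lines: ilr kssx txqu vtpm jezx joi juwx zqh mlmps ezexo kww fqtw iib ujf
Hunk 4: at line 2 remove [txqu,vtpm,jezx] add [aes] -> 12 lines: ilr kssx aes joi juwx zqh mlmps ezexo kww fqtw iib ujf
Hunk 5: at line 2 remove [joi] add [aebeu,ergr] -> 13 lines: ilr kssx aes aebeu ergr juwx zqh mlmps ezexo kww fqtw iib ujf
Hunk 6: at line 3 remove [aebeu,ergr] add [cbwtz] -> 12 lines: ilr kssx aes cbwtz juwx zqh mlmps ezexo kww fqtw iib ujf
Final line 11: iib

Answer: iib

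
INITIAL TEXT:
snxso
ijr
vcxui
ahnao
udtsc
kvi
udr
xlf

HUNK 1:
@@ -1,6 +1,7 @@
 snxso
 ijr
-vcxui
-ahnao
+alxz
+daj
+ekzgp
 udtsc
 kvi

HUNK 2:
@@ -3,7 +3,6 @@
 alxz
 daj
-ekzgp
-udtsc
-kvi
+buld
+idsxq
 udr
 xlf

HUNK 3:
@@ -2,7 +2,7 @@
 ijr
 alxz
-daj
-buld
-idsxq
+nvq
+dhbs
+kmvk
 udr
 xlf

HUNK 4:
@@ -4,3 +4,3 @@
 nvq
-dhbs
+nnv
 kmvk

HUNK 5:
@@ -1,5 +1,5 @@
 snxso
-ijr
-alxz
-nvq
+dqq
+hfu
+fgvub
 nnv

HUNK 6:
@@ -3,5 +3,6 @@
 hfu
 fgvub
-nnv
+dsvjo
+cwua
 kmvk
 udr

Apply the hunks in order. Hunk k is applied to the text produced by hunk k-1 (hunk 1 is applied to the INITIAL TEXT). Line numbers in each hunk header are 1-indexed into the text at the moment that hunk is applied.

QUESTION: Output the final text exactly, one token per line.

Answer: snxso
dqq
hfu
fgvub
dsvjo
cwua
kmvk
udr
xlf

Derivation:
Hunk 1: at line 1 remove [vcxui,ahnao] add [alxz,daj,ekzgp] -> 9 lines: snxso ijr alxz daj ekzgp udtsc kvi udr xlf
Hunk 2: at line 3 remove [ekzgp,udtsc,kvi] add [buld,idsxq] -> 8 lines: snxso ijr alxz daj buld idsxq udr xlf
Hunk 3: at line 2 remove [daj,buld,idsxq] add [nvq,dhbs,kmvk] -> 8 lines: snxso ijr alxz nvq dhbs kmvk udr xlf
Hunk 4: at line 4 remove [dhbs] add [nnv] -> 8 lines: snxso ijr alxz nvq nnv kmvk udr xlf
Hunk 5: at line 1 remove [ijr,alxz,nvq] add [dqq,hfu,fgvub] -> 8 lines: snxso dqq hfu fgvub nnv kmvk udr xlf
Hunk 6: at line 3 remove [nnv] add [dsvjo,cwua] -> 9 lines: snxso dqq hfu fgvub dsvjo cwua kmvk udr xlf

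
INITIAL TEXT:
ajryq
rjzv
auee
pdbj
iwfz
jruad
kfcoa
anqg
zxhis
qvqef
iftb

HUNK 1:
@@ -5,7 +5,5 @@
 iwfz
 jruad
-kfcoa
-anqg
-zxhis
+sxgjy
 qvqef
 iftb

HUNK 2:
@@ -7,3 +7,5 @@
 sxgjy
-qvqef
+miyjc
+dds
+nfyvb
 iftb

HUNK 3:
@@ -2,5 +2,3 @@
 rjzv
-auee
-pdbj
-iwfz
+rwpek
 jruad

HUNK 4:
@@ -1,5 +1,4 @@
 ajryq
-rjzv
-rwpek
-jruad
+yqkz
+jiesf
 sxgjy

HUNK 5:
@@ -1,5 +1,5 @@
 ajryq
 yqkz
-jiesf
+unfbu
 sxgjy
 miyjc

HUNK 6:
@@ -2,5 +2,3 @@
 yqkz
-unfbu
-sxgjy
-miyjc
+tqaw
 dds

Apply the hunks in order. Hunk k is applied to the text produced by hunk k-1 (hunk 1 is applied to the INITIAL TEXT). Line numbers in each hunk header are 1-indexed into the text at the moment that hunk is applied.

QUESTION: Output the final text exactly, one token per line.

Hunk 1: at line 5 remove [kfcoa,anqg,zxhis] add [sxgjy] -> 9 lines: ajryq rjzv auee pdbj iwfz jruad sxgjy qvqef iftb
Hunk 2: at line 7 remove [qvqef] add [miyjc,dds,nfyvb] -> 11 lines: ajryq rjzv auee pdbj iwfz jruad sxgjy miyjc dds nfyvb iftb
Hunk 3: at line 2 remove [auee,pdbj,iwfz] add [rwpek] -> 9 lines: ajryq rjzv rwpek jruad sxgjy miyjc dds nfyvb iftb
Hunk 4: at line 1 remove [rjzv,rwpek,jruad] add [yqkz,jiesf] -> 8 lines: ajryq yqkz jiesf sxgjy miyjc dds nfyvb iftb
Hunk 5: at line 1 remove [jiesf] add [unfbu] -> 8 lines: ajryq yqkz unfbu sxgjy miyjc dds nfyvb iftb
Hunk 6: at line 2 remove [unfbu,sxgjy,miyjc] add [tqaw] -> 6 lines: ajryq yqkz tqaw dds nfyvb iftb

Answer: ajryq
yqkz
tqaw
dds
nfyvb
iftb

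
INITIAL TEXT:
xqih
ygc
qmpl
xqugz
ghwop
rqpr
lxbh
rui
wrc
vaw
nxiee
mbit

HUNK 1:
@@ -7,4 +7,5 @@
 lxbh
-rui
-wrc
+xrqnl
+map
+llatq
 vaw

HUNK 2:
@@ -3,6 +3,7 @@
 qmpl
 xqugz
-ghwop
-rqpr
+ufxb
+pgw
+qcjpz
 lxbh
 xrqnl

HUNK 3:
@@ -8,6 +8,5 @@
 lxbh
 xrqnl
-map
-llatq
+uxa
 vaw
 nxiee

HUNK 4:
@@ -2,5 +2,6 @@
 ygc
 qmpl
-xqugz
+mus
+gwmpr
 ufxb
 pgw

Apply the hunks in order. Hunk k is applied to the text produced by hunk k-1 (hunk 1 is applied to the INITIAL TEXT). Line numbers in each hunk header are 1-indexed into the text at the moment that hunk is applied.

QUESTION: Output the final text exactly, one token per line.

Hunk 1: at line 7 remove [rui,wrc] add [xrqnl,map,llatq] -> 13 lines: xqih ygc qmpl xqugz ghwop rqpr lxbh xrqnl map llatq vaw nxiee mbit
Hunk 2: at line 3 remove [ghwop,rqpr] add [ufxb,pgw,qcjpz] -> 14 lines: xqih ygc qmpl xqugz ufxb pgw qcjpz lxbh xrqnl map llatq vaw nxiee mbit
Hunk 3: at line 8 remove [map,llatq] add [uxa] -> 13 lines: xqih ygc qmpl xqugz ufxb pgw qcjpz lxbh xrqnl uxa vaw nxiee mbit
Hunk 4: at line 2 remove [xqugz] add [mus,gwmpr] -> 14 lines: xqih ygc qmpl mus gwmpr ufxb pgw qcjpz lxbh xrqnl uxa vaw nxiee mbit

Answer: xqih
ygc
qmpl
mus
gwmpr
ufxb
pgw
qcjpz
lxbh
xrqnl
uxa
vaw
nxiee
mbit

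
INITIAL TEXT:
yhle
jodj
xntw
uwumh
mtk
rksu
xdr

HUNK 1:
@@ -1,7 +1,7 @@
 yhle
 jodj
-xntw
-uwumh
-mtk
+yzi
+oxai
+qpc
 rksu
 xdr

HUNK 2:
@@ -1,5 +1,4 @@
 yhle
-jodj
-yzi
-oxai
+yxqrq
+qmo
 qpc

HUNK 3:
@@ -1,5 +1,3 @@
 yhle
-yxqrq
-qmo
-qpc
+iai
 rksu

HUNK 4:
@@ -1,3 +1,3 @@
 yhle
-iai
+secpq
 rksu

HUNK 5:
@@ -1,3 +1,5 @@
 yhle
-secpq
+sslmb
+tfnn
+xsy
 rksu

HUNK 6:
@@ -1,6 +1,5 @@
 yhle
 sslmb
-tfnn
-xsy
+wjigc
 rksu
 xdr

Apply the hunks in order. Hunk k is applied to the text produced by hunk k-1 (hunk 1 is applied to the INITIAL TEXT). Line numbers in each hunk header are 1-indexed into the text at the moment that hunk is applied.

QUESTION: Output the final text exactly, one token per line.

Hunk 1: at line 1 remove [xntw,uwumh,mtk] add [yzi,oxai,qpc] -> 7 lines: yhle jodj yzi oxai qpc rksu xdr
Hunk 2: at line 1 remove [jodj,yzi,oxai] add [yxqrq,qmo] -> 6 lines: yhle yxqrq qmo qpc rksu xdr
Hunk 3: at line 1 remove [yxqrq,qmo,qpc] add [iai] -> 4 lines: yhle iai rksu xdr
Hunk 4: at line 1 remove [iai] add [secpq] -> 4 lines: yhle secpq rksu xdr
Hunk 5: at line 1 remove [secpq] add [sslmb,tfnn,xsy] -> 6 lines: yhle sslmb tfnn xsy rksu xdr
Hunk 6: at line 1 remove [tfnn,xsy] add [wjigc] -> 5 lines: yhle sslmb wjigc rksu xdr

Answer: yhle
sslmb
wjigc
rksu
xdr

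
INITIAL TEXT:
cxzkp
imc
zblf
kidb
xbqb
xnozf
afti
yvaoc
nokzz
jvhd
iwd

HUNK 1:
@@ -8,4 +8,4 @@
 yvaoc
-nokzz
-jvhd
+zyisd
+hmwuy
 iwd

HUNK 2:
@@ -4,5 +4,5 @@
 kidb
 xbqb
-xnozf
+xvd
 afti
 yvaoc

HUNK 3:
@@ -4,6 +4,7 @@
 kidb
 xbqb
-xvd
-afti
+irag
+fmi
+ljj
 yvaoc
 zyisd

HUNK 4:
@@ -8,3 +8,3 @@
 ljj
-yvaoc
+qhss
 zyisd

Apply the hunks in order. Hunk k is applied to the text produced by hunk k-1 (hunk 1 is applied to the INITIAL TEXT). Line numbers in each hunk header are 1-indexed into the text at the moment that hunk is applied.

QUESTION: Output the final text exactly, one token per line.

Answer: cxzkp
imc
zblf
kidb
xbqb
irag
fmi
ljj
qhss
zyisd
hmwuy
iwd

Derivation:
Hunk 1: at line 8 remove [nokzz,jvhd] add [zyisd,hmwuy] -> 11 lines: cxzkp imc zblf kidb xbqb xnozf afti yvaoc zyisd hmwuy iwd
Hunk 2: at line 4 remove [xnozf] add [xvd] -> 11 lines: cxzkp imc zblf kidb xbqb xvd afti yvaoc zyisd hmwuy iwd
Hunk 3: at line 4 remove [xvd,afti] add [irag,fmi,ljj] -> 12 lines: cxzkp imc zblf kidb xbqb irag fmi ljj yvaoc zyisd hmwuy iwd
Hunk 4: at line 8 remove [yvaoc] add [qhss] -> 12 lines: cxzkp imc zblf kidb xbqb irag fmi ljj qhss zyisd hmwuy iwd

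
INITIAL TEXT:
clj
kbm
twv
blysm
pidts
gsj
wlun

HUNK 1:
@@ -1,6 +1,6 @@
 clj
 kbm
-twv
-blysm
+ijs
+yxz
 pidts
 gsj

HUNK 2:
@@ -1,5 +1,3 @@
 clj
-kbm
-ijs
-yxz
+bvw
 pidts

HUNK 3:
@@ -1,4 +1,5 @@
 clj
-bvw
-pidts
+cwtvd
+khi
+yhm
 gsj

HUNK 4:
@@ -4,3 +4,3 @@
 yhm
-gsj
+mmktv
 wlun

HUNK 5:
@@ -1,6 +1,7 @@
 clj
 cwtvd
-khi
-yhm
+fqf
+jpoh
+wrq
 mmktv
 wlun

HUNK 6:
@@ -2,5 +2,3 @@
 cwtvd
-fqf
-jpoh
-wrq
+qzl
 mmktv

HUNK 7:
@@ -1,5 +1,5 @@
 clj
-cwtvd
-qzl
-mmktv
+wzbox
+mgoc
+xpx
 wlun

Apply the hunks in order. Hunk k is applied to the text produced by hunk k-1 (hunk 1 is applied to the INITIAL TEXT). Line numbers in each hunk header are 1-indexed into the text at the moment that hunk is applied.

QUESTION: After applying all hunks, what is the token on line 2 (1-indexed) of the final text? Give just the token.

Hunk 1: at line 1 remove [twv,blysm] add [ijs,yxz] -> 7 lines: clj kbm ijs yxz pidts gsj wlun
Hunk 2: at line 1 remove [kbm,ijs,yxz] add [bvw] -> 5 lines: clj bvw pidts gsj wlun
Hunk 3: at line 1 remove [bvw,pidts] add [cwtvd,khi,yhm] -> 6 lines: clj cwtvd khi yhm gsj wlun
Hunk 4: at line 4 remove [gsj] add [mmktv] -> 6 lines: clj cwtvd khi yhm mmktv wlun
Hunk 5: at line 1 remove [khi,yhm] add [fqf,jpoh,wrq] -> 7 lines: clj cwtvd fqf jpoh wrq mmktv wlun
Hunk 6: at line 2 remove [fqf,jpoh,wrq] add [qzl] -> 5 lines: clj cwtvd qzl mmktv wlun
Hunk 7: at line 1 remove [cwtvd,qzl,mmktv] add [wzbox,mgoc,xpx] -> 5 lines: clj wzbox mgoc xpx wlun
Final line 2: wzbox

Answer: wzbox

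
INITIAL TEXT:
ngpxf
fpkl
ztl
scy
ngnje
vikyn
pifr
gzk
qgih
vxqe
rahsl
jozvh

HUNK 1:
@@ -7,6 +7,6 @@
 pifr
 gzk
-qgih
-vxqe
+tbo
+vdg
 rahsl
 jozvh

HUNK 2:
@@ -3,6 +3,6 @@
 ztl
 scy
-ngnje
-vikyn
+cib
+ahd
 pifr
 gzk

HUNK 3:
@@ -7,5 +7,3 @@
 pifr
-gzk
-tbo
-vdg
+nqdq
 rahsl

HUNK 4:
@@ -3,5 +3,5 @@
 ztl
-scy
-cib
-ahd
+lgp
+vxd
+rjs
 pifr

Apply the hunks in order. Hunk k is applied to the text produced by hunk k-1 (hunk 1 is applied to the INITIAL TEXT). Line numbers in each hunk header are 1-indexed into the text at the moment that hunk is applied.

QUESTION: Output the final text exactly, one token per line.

Answer: ngpxf
fpkl
ztl
lgp
vxd
rjs
pifr
nqdq
rahsl
jozvh

Derivation:
Hunk 1: at line 7 remove [qgih,vxqe] add [tbo,vdg] -> 12 lines: ngpxf fpkl ztl scy ngnje vikyn pifr gzk tbo vdg rahsl jozvh
Hunk 2: at line 3 remove [ngnje,vikyn] add [cib,ahd] -> 12 lines: ngpxf fpkl ztl scy cib ahd pifr gzk tbo vdg rahsl jozvh
Hunk 3: at line 7 remove [gzk,tbo,vdg] add [nqdq] -> 10 lines: ngpxf fpkl ztl scy cib ahd pifr nqdq rahsl jozvh
Hunk 4: at line 3 remove [scy,cib,ahd] add [lgp,vxd,rjs] -> 10 lines: ngpxf fpkl ztl lgp vxd rjs pifr nqdq rahsl jozvh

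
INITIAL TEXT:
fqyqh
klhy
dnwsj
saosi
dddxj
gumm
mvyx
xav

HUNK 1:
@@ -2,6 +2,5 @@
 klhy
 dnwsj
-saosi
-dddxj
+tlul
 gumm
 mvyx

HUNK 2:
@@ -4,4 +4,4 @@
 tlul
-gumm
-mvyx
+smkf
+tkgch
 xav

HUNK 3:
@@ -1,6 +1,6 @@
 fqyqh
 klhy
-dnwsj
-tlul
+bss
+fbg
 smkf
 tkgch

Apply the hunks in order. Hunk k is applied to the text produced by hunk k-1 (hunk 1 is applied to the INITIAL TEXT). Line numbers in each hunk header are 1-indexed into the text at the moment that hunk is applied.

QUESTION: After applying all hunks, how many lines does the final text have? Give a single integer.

Hunk 1: at line 2 remove [saosi,dddxj] add [tlul] -> 7 lines: fqyqh klhy dnwsj tlul gumm mvyx xav
Hunk 2: at line 4 remove [gumm,mvyx] add [smkf,tkgch] -> 7 lines: fqyqh klhy dnwsj tlul smkf tkgch xav
Hunk 3: at line 1 remove [dnwsj,tlul] add [bss,fbg] -> 7 lines: fqyqh klhy bss fbg smkf tkgch xav
Final line count: 7

Answer: 7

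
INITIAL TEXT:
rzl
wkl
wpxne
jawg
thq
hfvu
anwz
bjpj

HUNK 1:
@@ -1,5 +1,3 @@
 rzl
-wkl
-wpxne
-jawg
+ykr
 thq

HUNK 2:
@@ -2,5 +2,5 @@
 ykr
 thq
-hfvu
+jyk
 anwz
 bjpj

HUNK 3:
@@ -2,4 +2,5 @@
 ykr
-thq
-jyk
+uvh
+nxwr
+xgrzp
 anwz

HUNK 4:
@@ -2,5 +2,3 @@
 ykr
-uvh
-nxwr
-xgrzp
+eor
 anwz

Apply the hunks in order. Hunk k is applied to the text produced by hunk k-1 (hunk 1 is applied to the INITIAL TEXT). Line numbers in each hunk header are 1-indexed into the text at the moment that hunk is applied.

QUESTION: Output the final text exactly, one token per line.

Answer: rzl
ykr
eor
anwz
bjpj

Derivation:
Hunk 1: at line 1 remove [wkl,wpxne,jawg] add [ykr] -> 6 lines: rzl ykr thq hfvu anwz bjpj
Hunk 2: at line 2 remove [hfvu] add [jyk] -> 6 lines: rzl ykr thq jyk anwz bjpj
Hunk 3: at line 2 remove [thq,jyk] add [uvh,nxwr,xgrzp] -> 7 lines: rzl ykr uvh nxwr xgrzp anwz bjpj
Hunk 4: at line 2 remove [uvh,nxwr,xgrzp] add [eor] -> 5 lines: rzl ykr eor anwz bjpj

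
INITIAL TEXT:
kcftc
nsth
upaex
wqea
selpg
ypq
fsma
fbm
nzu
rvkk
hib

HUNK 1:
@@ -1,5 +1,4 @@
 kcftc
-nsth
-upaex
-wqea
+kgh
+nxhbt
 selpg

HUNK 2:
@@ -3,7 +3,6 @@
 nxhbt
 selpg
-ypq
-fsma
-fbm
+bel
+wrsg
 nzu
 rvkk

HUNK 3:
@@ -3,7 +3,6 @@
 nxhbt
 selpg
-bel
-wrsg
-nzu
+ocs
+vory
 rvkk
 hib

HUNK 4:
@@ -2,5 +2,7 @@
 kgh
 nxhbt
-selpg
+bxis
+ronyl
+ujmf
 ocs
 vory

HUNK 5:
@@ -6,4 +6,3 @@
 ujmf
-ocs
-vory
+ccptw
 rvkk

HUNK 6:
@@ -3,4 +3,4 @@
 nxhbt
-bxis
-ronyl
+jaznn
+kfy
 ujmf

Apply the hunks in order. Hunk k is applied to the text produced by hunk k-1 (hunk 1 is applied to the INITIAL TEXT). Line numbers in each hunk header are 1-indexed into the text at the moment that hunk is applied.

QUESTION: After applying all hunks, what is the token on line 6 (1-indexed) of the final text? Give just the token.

Answer: ujmf

Derivation:
Hunk 1: at line 1 remove [nsth,upaex,wqea] add [kgh,nxhbt] -> 10 lines: kcftc kgh nxhbt selpg ypq fsma fbm nzu rvkk hib
Hunk 2: at line 3 remove [ypq,fsma,fbm] add [bel,wrsg] -> 9 lines: kcftc kgh nxhbt selpg bel wrsg nzu rvkk hib
Hunk 3: at line 3 remove [bel,wrsg,nzu] add [ocs,vory] -> 8 lines: kcftc kgh nxhbt selpg ocs vory rvkk hib
Hunk 4: at line 2 remove [selpg] add [bxis,ronyl,ujmf] -> 10 lines: kcftc kgh nxhbt bxis ronyl ujmf ocs vory rvkk hib
Hunk 5: at line 6 remove [ocs,vory] add [ccptw] -> 9 lines: kcftc kgh nxhbt bxis ronyl ujmf ccptw rvkk hib
Hunk 6: at line 3 remove [bxis,ronyl] add [jaznn,kfy] -> 9 lines: kcftc kgh nxhbt jaznn kfy ujmf ccptw rvkk hib
Final line 6: ujmf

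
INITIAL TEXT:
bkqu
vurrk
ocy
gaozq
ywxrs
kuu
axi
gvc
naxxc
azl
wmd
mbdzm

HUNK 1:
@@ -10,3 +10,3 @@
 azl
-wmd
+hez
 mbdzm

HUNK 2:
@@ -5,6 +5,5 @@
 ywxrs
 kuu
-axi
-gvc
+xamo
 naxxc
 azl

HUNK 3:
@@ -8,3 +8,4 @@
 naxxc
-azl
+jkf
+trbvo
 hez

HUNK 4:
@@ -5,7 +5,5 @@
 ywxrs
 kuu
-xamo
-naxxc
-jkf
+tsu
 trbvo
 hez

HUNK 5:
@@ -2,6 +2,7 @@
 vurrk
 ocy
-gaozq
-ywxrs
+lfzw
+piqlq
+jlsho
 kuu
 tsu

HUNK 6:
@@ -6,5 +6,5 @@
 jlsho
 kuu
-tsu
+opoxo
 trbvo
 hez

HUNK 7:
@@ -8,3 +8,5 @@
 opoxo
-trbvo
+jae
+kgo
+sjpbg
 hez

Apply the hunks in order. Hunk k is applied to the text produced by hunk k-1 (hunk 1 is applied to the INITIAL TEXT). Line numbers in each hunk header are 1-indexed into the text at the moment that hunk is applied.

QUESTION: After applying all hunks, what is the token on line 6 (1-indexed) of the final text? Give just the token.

Answer: jlsho

Derivation:
Hunk 1: at line 10 remove [wmd] add [hez] -> 12 lines: bkqu vurrk ocy gaozq ywxrs kuu axi gvc naxxc azl hez mbdzm
Hunk 2: at line 5 remove [axi,gvc] add [xamo] -> 11 lines: bkqu vurrk ocy gaozq ywxrs kuu xamo naxxc azl hez mbdzm
Hunk 3: at line 8 remove [azl] add [jkf,trbvo] -> 12 lines: bkqu vurrk ocy gaozq ywxrs kuu xamo naxxc jkf trbvo hez mbdzm
Hunk 4: at line 5 remove [xamo,naxxc,jkf] add [tsu] -> 10 lines: bkqu vurrk ocy gaozq ywxrs kuu tsu trbvo hez mbdzm
Hunk 5: at line 2 remove [gaozq,ywxrs] add [lfzw,piqlq,jlsho] -> 11 lines: bkqu vurrk ocy lfzw piqlq jlsho kuu tsu trbvo hez mbdzm
Hunk 6: at line 6 remove [tsu] add [opoxo] -> 11 lines: bkqu vurrk ocy lfzw piqlq jlsho kuu opoxo trbvo hez mbdzm
Hunk 7: at line 8 remove [trbvo] add [jae,kgo,sjpbg] -> 13 lines: bkqu vurrk ocy lfzw piqlq jlsho kuu opoxo jae kgo sjpbg hez mbdzm
Final line 6: jlsho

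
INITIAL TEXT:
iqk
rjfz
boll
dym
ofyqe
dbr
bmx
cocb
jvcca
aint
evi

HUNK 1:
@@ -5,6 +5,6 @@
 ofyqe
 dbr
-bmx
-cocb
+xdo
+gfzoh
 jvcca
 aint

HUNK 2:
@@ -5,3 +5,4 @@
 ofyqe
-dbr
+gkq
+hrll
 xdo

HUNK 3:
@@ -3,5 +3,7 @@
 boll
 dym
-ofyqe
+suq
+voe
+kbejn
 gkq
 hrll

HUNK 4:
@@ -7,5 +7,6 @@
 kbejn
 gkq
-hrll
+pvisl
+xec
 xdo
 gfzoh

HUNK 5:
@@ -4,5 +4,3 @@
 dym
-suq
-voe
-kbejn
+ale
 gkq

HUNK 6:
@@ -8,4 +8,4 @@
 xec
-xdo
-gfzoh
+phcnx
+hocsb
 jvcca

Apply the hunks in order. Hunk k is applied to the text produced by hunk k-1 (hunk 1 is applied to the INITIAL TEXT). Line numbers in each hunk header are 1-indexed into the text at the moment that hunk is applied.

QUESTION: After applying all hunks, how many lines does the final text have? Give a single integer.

Hunk 1: at line 5 remove [bmx,cocb] add [xdo,gfzoh] -> 11 lines: iqk rjfz boll dym ofyqe dbr xdo gfzoh jvcca aint evi
Hunk 2: at line 5 remove [dbr] add [gkq,hrll] -> 12 lines: iqk rjfz boll dym ofyqe gkq hrll xdo gfzoh jvcca aint evi
Hunk 3: at line 3 remove [ofyqe] add [suq,voe,kbejn] -> 14 lines: iqk rjfz boll dym suq voe kbejn gkq hrll xdo gfzoh jvcca aint evi
Hunk 4: at line 7 remove [hrll] add [pvisl,xec] -> 15 lines: iqk rjfz boll dym suq voe kbejn gkq pvisl xec xdo gfzoh jvcca aint evi
Hunk 5: at line 4 remove [suq,voe,kbejn] add [ale] -> 13 lines: iqk rjfz boll dym ale gkq pvisl xec xdo gfzoh jvcca aint evi
Hunk 6: at line 8 remove [xdo,gfzoh] add [phcnx,hocsb] -> 13 lines: iqk rjfz boll dym ale gkq pvisl xec phcnx hocsb jvcca aint evi
Final line count: 13

Answer: 13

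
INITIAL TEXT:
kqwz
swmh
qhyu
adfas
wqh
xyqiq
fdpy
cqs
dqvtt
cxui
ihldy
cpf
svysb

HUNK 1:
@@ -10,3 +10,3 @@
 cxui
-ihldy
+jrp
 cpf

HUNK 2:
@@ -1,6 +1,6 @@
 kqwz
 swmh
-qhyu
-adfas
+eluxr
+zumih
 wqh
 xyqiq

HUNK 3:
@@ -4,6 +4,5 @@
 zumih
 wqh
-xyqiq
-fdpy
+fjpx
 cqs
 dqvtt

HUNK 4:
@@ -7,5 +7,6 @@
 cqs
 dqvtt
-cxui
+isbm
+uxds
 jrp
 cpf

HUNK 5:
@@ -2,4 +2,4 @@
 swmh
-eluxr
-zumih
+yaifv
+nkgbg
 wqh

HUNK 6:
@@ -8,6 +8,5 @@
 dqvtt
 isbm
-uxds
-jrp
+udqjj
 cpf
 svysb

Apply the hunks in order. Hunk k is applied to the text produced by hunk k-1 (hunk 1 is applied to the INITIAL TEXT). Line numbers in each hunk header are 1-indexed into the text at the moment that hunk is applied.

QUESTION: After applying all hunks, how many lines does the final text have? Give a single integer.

Hunk 1: at line 10 remove [ihldy] add [jrp] -> 13 lines: kqwz swmh qhyu adfas wqh xyqiq fdpy cqs dqvtt cxui jrp cpf svysb
Hunk 2: at line 1 remove [qhyu,adfas] add [eluxr,zumih] -> 13 lines: kqwz swmh eluxr zumih wqh xyqiq fdpy cqs dqvtt cxui jrp cpf svysb
Hunk 3: at line 4 remove [xyqiq,fdpy] add [fjpx] -> 12 lines: kqwz swmh eluxr zumih wqh fjpx cqs dqvtt cxui jrp cpf svysb
Hunk 4: at line 7 remove [cxui] add [isbm,uxds] -> 13 lines: kqwz swmh eluxr zumih wqh fjpx cqs dqvtt isbm uxds jrp cpf svysb
Hunk 5: at line 2 remove [eluxr,zumih] add [yaifv,nkgbg] -> 13 lines: kqwz swmh yaifv nkgbg wqh fjpx cqs dqvtt isbm uxds jrp cpf svysb
Hunk 6: at line 8 remove [uxds,jrp] add [udqjj] -> 12 lines: kqwz swmh yaifv nkgbg wqh fjpx cqs dqvtt isbm udqjj cpf svysb
Final line count: 12

Answer: 12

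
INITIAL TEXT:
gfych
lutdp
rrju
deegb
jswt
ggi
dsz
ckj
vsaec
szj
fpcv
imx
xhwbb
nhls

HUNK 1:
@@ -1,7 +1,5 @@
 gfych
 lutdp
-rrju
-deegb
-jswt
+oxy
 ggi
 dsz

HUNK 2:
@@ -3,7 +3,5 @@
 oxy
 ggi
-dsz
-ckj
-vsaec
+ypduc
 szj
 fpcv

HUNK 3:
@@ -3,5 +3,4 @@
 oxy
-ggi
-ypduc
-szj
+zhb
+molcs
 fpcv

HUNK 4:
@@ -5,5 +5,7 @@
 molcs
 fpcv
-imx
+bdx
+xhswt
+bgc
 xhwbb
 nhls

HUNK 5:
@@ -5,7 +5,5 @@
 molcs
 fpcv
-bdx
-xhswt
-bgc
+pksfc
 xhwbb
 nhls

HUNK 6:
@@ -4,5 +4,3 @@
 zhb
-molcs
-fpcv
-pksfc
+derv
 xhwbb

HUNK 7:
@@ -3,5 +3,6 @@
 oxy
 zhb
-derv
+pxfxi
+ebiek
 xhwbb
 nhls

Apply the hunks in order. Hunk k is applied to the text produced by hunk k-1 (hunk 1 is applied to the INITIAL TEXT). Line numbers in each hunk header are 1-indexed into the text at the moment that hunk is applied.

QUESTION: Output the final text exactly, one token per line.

Answer: gfych
lutdp
oxy
zhb
pxfxi
ebiek
xhwbb
nhls

Derivation:
Hunk 1: at line 1 remove [rrju,deegb,jswt] add [oxy] -> 12 lines: gfych lutdp oxy ggi dsz ckj vsaec szj fpcv imx xhwbb nhls
Hunk 2: at line 3 remove [dsz,ckj,vsaec] add [ypduc] -> 10 lines: gfych lutdp oxy ggi ypduc szj fpcv imx xhwbb nhls
Hunk 3: at line 3 remove [ggi,ypduc,szj] add [zhb,molcs] -> 9 lines: gfych lutdp oxy zhb molcs fpcv imx xhwbb nhls
Hunk 4: at line 5 remove [imx] add [bdx,xhswt,bgc] -> 11 lines: gfych lutdp oxy zhb molcs fpcv bdx xhswt bgc xhwbb nhls
Hunk 5: at line 5 remove [bdx,xhswt,bgc] add [pksfc] -> 9 lines: gfych lutdp oxy zhb molcs fpcv pksfc xhwbb nhls
Hunk 6: at line 4 remove [molcs,fpcv,pksfc] add [derv] -> 7 lines: gfych lutdp oxy zhb derv xhwbb nhls
Hunk 7: at line 3 remove [derv] add [pxfxi,ebiek] -> 8 lines: gfych lutdp oxy zhb pxfxi ebiek xhwbb nhls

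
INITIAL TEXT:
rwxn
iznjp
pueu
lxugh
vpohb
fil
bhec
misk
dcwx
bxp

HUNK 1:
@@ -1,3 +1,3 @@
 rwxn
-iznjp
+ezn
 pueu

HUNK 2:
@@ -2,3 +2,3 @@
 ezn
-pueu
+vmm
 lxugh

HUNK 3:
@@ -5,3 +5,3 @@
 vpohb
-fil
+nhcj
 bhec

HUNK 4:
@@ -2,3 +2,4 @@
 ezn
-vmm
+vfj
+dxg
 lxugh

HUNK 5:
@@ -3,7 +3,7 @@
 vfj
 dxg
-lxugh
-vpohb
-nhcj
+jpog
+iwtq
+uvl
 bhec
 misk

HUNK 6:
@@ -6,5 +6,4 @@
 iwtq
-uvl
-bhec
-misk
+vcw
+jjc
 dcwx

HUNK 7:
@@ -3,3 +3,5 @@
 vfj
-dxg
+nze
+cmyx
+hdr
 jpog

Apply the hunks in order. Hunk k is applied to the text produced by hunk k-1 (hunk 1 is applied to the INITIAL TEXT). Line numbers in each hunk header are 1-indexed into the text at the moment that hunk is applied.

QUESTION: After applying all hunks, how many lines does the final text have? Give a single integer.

Answer: 12

Derivation:
Hunk 1: at line 1 remove [iznjp] add [ezn] -> 10 lines: rwxn ezn pueu lxugh vpohb fil bhec misk dcwx bxp
Hunk 2: at line 2 remove [pueu] add [vmm] -> 10 lines: rwxn ezn vmm lxugh vpohb fil bhec misk dcwx bxp
Hunk 3: at line 5 remove [fil] add [nhcj] -> 10 lines: rwxn ezn vmm lxugh vpohb nhcj bhec misk dcwx bxp
Hunk 4: at line 2 remove [vmm] add [vfj,dxg] -> 11 lines: rwxn ezn vfj dxg lxugh vpohb nhcj bhec misk dcwx bxp
Hunk 5: at line 3 remove [lxugh,vpohb,nhcj] add [jpog,iwtq,uvl] -> 11 lines: rwxn ezn vfj dxg jpog iwtq uvl bhec misk dcwx bxp
Hunk 6: at line 6 remove [uvl,bhec,misk] add [vcw,jjc] -> 10 lines: rwxn ezn vfj dxg jpog iwtq vcw jjc dcwx bxp
Hunk 7: at line 3 remove [dxg] add [nze,cmyx,hdr] -> 12 lines: rwxn ezn vfj nze cmyx hdr jpog iwtq vcw jjc dcwx bxp
Final line count: 12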